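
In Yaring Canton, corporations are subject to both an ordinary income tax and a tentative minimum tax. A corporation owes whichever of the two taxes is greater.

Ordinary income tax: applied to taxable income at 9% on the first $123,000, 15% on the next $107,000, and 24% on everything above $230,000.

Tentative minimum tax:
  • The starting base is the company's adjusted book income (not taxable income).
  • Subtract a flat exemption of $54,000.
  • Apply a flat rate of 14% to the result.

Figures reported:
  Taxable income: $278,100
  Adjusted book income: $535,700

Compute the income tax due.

Tentative minimum tax:
  Base (adjusted book income): $535,700
  Less exemption $54,000 → base $481,700
  $481,700 × 14% = $67,438

Ordinary income tax:
  $123,000 × 9% = $11,070
  $107,000 × 15% = $16,050
  $48,100 × 24% = $11,544
  → $38,664

$67,438 > $38,664, so the tentative minimum tax is the binding amount.

$67,438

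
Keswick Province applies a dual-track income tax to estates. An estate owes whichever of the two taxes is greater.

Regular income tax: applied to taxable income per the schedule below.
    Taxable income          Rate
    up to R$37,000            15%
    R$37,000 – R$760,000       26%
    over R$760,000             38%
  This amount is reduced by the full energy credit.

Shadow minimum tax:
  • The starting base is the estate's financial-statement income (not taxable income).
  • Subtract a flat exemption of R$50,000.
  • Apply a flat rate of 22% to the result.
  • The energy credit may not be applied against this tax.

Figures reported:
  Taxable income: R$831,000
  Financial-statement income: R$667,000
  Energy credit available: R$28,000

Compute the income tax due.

R$192,510

Shadow minimum tax:
  Base (financial-statement income): R$667,000
  Less exemption R$50,000 → base R$617,000
  R$617,000 × 22% = R$135,740

Regular income tax:
  R$37,000 × 15% = R$5,550
  R$723,000 × 26% = R$187,980
  R$71,000 × 38% = R$26,980
  → R$220,510
  Less energy credit R$28,000 → R$192,510

R$192,510 > R$135,740, so the regular income tax governs.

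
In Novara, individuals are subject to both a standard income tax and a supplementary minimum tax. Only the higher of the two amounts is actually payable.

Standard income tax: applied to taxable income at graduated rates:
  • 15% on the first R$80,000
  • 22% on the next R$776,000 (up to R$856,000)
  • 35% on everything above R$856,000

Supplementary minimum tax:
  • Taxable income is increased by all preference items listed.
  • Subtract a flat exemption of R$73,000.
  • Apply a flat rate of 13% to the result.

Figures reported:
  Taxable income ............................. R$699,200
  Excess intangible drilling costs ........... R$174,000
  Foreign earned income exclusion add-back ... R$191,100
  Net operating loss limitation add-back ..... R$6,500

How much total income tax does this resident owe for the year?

Standard income tax:
  R$80,000 × 15% = R$12,000
  R$619,200 × 22% = R$136,224
  → R$148,224

Supplementary minimum tax:
  Adjusted income: R$699,200 + R$174,000 + R$191,100 + R$6,500 = R$1,070,800
  Less exemption R$73,000 → base R$997,800
  R$997,800 × 13% = R$129,714

R$148,224 > R$129,714, so the standard income tax governs.

R$148,224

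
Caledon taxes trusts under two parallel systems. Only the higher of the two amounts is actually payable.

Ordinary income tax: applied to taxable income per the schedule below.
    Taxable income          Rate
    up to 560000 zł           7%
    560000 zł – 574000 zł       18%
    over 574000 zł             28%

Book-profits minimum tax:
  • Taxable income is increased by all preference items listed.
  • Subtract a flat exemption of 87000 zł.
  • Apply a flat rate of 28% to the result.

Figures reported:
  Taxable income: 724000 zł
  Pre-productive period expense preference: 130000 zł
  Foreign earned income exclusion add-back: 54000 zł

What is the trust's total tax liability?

Book-profits minimum tax:
  Adjusted income: 724000 zł + 130000 zł + 54000 zł = 908000 zł
  Less exemption 87000 zł → base 821000 zł
  821000 zł × 28% = 229880 zł

Ordinary income tax:
  560000 zł × 7% = 39200 zł
  14000 zł × 18% = 2520 zł
  150000 zł × 28% = 42000 zł
  → 83720 zł

229880 zł > 83720 zł, so the book-profits minimum tax is the binding amount.

229880 zł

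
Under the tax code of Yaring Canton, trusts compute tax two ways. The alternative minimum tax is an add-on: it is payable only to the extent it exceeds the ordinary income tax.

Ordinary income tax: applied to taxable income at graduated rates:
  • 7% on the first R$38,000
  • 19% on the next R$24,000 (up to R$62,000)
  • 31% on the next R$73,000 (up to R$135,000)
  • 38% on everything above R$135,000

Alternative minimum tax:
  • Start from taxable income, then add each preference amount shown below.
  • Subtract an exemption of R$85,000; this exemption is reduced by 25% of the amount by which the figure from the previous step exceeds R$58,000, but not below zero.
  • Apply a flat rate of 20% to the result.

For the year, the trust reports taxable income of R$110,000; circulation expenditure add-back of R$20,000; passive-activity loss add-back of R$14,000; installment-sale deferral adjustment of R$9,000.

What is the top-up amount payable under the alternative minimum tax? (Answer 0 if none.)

Ordinary income tax:
  R$38,000 × 7% = R$2,660
  R$24,000 × 19% = R$4,560
  R$48,000 × 31% = R$14,880
  → R$22,100

Alternative minimum tax:
  Adjusted income: R$110,000 + R$20,000 + R$14,000 + R$9,000 = R$153,000
  Exemption: R$85,000 − 25% × (R$153,000 − R$58,000) = R$85,000 − R$23,750 = R$61,250
  Base: R$153,000 − R$61,250 = R$91,750
  R$91,750 × 20% = R$18,350

R$18,350 ≤ R$22,100, so no add-on is due.

R$0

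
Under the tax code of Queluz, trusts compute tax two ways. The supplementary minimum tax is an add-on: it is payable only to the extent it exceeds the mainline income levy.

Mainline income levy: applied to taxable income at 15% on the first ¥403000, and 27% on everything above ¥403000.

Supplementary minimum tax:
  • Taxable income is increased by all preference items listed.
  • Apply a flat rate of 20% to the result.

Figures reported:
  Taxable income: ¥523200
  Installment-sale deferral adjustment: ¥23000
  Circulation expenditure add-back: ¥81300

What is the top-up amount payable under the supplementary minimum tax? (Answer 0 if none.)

¥32596

Mainline income levy:
  ¥403000 × 15% = ¥60450
  ¥120200 × 27% = ¥32454
  → ¥92904

Supplementary minimum tax:
  Adjusted income: ¥523200 + ¥23000 + ¥81300 = ¥627500
  ¥627500 × 20% = ¥125500

Excess of supplementary minimum tax over mainline income levy: ¥125500 − ¥92904 = ¥32596.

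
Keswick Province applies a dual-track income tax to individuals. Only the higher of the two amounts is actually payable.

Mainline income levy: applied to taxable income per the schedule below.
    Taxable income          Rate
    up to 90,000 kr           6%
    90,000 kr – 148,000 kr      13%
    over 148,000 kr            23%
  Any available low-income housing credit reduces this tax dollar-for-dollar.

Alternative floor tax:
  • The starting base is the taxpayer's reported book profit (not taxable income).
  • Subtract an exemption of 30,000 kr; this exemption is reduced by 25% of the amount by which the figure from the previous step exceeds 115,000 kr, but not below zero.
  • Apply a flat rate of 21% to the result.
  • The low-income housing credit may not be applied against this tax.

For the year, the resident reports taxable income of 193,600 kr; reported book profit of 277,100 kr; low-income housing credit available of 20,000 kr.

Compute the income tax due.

58,191 kr

Alternative floor tax:
  Base (reported book profit): 277,100 kr
  Exemption: 25% × (277,100 kr − 115,000 kr) = 40,525 kr ≥ 30,000 kr, so the exemption is fully phased out
  Base: 277,100 kr − 0 kr = 277,100 kr
  277,100 kr × 21% = 58,191 kr

Mainline income levy:
  90,000 kr × 6% = 5,400 kr
  58,000 kr × 13% = 7,540 kr
  45,600 kr × 23% = 10,488 kr
  → 23,428 kr
  Less low-income housing credit 20,000 kr → 3,428 kr

58,191 kr > 3,428 kr, so the alternative floor tax is the binding amount.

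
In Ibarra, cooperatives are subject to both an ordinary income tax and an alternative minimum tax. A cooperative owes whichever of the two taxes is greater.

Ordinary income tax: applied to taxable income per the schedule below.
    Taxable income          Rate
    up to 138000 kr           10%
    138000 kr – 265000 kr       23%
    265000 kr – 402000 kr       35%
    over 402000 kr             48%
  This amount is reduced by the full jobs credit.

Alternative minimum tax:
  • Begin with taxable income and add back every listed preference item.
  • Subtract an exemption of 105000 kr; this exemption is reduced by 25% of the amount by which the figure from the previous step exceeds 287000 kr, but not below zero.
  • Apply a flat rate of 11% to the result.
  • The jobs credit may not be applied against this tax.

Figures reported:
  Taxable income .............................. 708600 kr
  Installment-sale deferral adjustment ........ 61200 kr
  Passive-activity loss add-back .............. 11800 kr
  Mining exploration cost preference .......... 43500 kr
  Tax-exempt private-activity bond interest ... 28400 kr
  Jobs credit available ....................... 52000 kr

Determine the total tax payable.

Ordinary income tax:
  138000 kr × 10% = 13800 kr
  127000 kr × 23% = 29210 kr
  137000 kr × 35% = 47950 kr
  306600 kr × 48% = 147168 kr
  → 238128 kr
  Less jobs credit 52000 kr → 186128 kr

Alternative minimum tax:
  Adjusted income: 708600 kr + 61200 kr + 11800 kr + 43500 kr + 28400 kr = 853500 kr
  Exemption: 25% × (853500 kr − 287000 kr) = 141625 kr ≥ 105000 kr, so the exemption is fully phased out
  Base: 853500 kr − 0 kr = 853500 kr
  853500 kr × 11% = 93885 kr

186128 kr > 93885 kr, so the ordinary income tax governs.

186128 kr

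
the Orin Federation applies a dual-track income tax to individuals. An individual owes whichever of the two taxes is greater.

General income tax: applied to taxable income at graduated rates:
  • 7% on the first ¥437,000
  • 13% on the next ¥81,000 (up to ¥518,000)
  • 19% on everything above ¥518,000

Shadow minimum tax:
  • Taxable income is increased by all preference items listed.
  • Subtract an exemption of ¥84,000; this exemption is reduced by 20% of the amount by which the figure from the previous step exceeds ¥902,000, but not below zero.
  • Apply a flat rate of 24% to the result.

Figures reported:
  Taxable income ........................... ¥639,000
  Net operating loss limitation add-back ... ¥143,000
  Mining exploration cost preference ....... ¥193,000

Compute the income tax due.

Shadow minimum tax:
  Adjusted income: ¥639,000 + ¥143,000 + ¥193,000 = ¥975,000
  Exemption: ¥84,000 − 20% × (¥975,000 − ¥902,000) = ¥84,000 − ¥14,600 = ¥69,400
  Base: ¥975,000 − ¥69,400 = ¥905,600
  ¥905,600 × 24% = ¥217,344

General income tax:
  ¥437,000 × 7% = ¥30,590
  ¥81,000 × 13% = ¥10,530
  ¥121,000 × 19% = ¥22,990
  → ¥64,110

¥217,344 > ¥64,110, so the shadow minimum tax is the binding amount.

¥217,344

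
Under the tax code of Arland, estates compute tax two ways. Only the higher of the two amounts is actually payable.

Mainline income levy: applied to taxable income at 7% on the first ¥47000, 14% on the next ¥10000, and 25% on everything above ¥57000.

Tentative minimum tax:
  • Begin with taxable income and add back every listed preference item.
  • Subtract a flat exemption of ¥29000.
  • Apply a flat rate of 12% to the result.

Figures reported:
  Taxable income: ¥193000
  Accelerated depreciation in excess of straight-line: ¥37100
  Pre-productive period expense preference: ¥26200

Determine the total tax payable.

¥38690

Tentative minimum tax:
  Adjusted income: ¥193000 + ¥37100 + ¥26200 = ¥256300
  Less exemption ¥29000 → base ¥227300
  ¥227300 × 12% = ¥27276

Mainline income levy:
  ¥47000 × 7% = ¥3290
  ¥10000 × 14% = ¥1400
  ¥136000 × 25% = ¥34000
  → ¥38690

¥38690 > ¥27276, so the mainline income levy governs.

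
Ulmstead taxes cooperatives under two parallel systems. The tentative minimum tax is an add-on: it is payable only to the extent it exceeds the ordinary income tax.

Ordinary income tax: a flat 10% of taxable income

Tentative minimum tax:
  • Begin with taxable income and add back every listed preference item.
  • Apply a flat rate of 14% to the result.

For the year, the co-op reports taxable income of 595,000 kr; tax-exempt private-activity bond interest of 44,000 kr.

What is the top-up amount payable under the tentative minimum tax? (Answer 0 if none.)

Tentative minimum tax:
  Adjusted income: 595,000 kr + 44,000 kr = 639,000 kr
  639,000 kr × 14% = 89,460 kr

Ordinary income tax:
  595,000 kr × 10% = 59,500 kr

Excess of tentative minimum tax over ordinary income tax: 89,460 kr − 59,500 kr = 29,960 kr.

29,960 kr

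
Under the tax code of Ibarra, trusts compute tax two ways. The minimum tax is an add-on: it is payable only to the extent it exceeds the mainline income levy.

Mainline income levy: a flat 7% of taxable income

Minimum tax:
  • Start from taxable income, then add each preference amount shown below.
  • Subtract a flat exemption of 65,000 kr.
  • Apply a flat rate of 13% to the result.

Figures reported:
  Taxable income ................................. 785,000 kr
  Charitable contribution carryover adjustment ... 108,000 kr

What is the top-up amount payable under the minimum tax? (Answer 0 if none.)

Mainline income levy:
  785,000 kr × 7% = 54,950 kr

Minimum tax:
  Adjusted income: 785,000 kr + 108,000 kr = 893,000 kr
  Less exemption 65,000 kr → base 828,000 kr
  828,000 kr × 13% = 107,640 kr

Excess of minimum tax over mainline income levy: 107,640 kr − 54,950 kr = 52,690 kr.

52,690 kr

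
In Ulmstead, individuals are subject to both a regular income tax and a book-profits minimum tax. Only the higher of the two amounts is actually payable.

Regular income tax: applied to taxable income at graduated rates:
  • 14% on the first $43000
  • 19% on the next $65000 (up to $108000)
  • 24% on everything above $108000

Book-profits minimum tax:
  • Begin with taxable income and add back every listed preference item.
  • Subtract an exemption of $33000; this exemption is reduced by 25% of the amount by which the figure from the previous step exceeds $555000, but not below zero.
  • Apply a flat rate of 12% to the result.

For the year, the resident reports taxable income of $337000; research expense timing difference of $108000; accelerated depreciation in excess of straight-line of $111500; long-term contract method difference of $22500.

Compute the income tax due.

Regular income tax:
  $43000 × 14% = $6020
  $65000 × 19% = $12350
  $229000 × 24% = $54960
  → $73330

Book-profits minimum tax:
  Adjusted income: $337000 + $108000 + $111500 + $22500 = $579000
  Exemption: $33000 − 25% × ($579000 − $555000) = $33000 − $6000 = $27000
  Base: $579000 − $27000 = $552000
  $552000 × 12% = $66240

$73330 > $66240, so the regular income tax governs.

$73330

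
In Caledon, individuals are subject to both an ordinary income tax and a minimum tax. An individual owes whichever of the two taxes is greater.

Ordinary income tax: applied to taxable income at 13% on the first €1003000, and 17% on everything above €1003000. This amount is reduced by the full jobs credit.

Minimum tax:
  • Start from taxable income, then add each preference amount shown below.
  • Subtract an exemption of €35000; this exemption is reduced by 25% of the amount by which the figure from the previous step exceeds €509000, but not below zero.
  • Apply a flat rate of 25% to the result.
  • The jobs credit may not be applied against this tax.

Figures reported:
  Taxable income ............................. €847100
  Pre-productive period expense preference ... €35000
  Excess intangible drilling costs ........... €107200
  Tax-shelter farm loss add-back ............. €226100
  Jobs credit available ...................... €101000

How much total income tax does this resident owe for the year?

Minimum tax:
  Adjusted income: €847100 + €35000 + €107200 + €226100 = €1215400
  Exemption: 25% × (€1215400 − €509000) = €176600 ≥ €35000, so the exemption is fully phased out
  Base: €1215400 − €0 = €1215400
  €1215400 × 25% = €303850

Ordinary income tax:
  €847100 × 13% = €110123
  Less jobs credit €101000 → €9123

€303850 > €9123, so the minimum tax is the binding amount.

€303850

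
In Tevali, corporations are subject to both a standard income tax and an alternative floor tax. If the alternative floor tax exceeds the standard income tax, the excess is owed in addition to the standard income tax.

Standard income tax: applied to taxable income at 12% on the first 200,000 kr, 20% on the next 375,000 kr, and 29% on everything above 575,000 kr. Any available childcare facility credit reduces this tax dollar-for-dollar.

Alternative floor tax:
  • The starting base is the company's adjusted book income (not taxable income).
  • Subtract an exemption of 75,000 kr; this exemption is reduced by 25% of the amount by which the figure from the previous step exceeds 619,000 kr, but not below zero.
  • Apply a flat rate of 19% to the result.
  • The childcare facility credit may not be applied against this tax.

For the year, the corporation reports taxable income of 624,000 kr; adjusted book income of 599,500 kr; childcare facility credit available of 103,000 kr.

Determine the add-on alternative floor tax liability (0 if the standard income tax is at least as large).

Alternative floor tax:
  Base (adjusted book income): 599,500 kr
  Exemption: 599,500 kr ≤ 619,000 kr, so full 75,000 kr applies
  Base: 599,500 kr − 75,000 kr = 524,500 kr
  524,500 kr × 19% = 99,655 kr

Standard income tax:
  200,000 kr × 12% = 24,000 kr
  375,000 kr × 20% = 75,000 kr
  49,000 kr × 29% = 14,210 kr
  → 113,210 kr
  Less childcare facility credit 103,000 kr → 10,210 kr

Excess of alternative floor tax over standard income tax: 99,655 kr − 10,210 kr = 89,445 kr.

89,445 kr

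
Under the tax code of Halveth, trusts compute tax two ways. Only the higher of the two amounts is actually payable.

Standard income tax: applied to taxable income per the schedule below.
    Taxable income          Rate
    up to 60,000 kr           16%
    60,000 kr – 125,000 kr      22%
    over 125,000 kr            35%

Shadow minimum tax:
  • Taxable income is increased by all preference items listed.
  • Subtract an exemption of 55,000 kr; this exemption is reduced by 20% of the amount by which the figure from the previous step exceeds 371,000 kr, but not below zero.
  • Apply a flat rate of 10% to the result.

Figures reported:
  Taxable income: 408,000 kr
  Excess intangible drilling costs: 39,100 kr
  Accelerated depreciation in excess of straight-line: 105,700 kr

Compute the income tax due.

122,950 kr

Shadow minimum tax:
  Adjusted income: 408,000 kr + 39,100 kr + 105,700 kr = 552,800 kr
  Exemption: 55,000 kr − 20% × (552,800 kr − 371,000 kr) = 55,000 kr − 36,360 kr = 18,640 kr
  Base: 552,800 kr − 18,640 kr = 534,160 kr
  534,160 kr × 10% = 53,416 kr

Standard income tax:
  60,000 kr × 16% = 9,600 kr
  65,000 kr × 22% = 14,300 kr
  283,000 kr × 35% = 99,050 kr
  → 122,950 kr

122,950 kr > 53,416 kr, so the standard income tax governs.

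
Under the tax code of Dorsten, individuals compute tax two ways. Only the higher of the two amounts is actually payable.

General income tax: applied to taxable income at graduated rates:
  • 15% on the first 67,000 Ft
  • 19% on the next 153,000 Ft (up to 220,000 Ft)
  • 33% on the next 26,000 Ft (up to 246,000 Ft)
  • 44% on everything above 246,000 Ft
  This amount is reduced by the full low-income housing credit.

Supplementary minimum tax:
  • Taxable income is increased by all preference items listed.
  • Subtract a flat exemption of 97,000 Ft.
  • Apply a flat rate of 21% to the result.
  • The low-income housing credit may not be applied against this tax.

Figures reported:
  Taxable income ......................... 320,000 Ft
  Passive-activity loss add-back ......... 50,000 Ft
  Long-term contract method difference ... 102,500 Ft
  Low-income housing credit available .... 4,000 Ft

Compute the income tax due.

General income tax:
  67,000 Ft × 15% = 10,050 Ft
  153,000 Ft × 19% = 29,070 Ft
  26,000 Ft × 33% = 8,580 Ft
  74,000 Ft × 44% = 32,560 Ft
  → 80,260 Ft
  Less low-income housing credit 4,000 Ft → 76,260 Ft

Supplementary minimum tax:
  Adjusted income: 320,000 Ft + 50,000 Ft + 102,500 Ft = 472,500 Ft
  Less exemption 97,000 Ft → base 375,500 Ft
  375,500 Ft × 21% = 78,855 Ft

78,855 Ft > 76,260 Ft, so the supplementary minimum tax is the binding amount.

78,855 Ft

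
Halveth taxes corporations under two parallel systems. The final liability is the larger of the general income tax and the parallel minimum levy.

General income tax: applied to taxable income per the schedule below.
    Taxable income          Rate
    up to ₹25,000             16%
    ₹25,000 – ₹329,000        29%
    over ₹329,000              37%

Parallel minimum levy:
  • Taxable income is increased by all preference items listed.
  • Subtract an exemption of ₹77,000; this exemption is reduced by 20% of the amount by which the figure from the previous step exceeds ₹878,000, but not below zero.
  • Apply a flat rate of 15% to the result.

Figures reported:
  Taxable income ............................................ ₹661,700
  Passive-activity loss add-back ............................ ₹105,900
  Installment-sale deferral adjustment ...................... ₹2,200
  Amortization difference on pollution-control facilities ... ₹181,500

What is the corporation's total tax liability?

₹215,259

General income tax:
  ₹25,000 × 16% = ₹4,000
  ₹304,000 × 29% = ₹88,160
  ₹332,700 × 37% = ₹123,099
  → ₹215,259

Parallel minimum levy:
  Adjusted income: ₹661,700 + ₹105,900 + ₹2,200 + ₹181,500 = ₹951,300
  Exemption: ₹77,000 − 20% × (₹951,300 − ₹878,000) = ₹77,000 − ₹14,660 = ₹62,340
  Base: ₹951,300 − ₹62,340 = ₹888,960
  ₹888,960 × 15% = ₹133,344

₹215,259 > ₹133,344, so the general income tax governs.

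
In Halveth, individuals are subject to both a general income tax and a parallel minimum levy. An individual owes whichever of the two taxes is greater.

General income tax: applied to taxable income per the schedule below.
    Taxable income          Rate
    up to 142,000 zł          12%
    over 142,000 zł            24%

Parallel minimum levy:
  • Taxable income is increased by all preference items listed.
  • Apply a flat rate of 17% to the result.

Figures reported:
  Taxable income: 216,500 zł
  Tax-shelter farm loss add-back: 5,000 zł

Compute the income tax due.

37,655 zł

General income tax:
  142,000 zł × 12% = 17,040 zł
  74,500 zł × 24% = 17,880 zł
  → 34,920 zł

Parallel minimum levy:
  Adjusted income: 216,500 zł + 5,000 zł = 221,500 zł
  221,500 zł × 17% = 37,655 zł

37,655 zł > 34,920 zł, so the parallel minimum levy is the binding amount.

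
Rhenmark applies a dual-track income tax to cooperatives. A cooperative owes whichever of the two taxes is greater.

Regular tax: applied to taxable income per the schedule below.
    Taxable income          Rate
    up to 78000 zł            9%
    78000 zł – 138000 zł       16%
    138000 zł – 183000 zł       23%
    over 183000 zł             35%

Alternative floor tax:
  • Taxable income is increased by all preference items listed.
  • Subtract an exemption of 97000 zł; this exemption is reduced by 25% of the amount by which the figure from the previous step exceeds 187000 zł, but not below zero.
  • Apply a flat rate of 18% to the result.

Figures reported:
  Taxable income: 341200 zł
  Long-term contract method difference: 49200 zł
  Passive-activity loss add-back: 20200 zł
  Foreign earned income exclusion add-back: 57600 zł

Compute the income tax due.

82340 zł

Alternative floor tax:
  Adjusted income: 341200 zł + 49200 zł + 20200 zł + 57600 zł = 468200 zł
  Exemption: 97000 zł − 25% × (468200 zł − 187000 zł) = 97000 zł − 70300 zł = 26700 zł
  Base: 468200 zł − 26700 zł = 441500 zł
  441500 zł × 18% = 79470 zł

Regular tax:
  78000 zł × 9% = 7020 zł
  60000 zł × 16% = 9600 zł
  45000 zł × 23% = 10350 zł
  158200 zł × 35% = 55370 zł
  → 82340 zł

82340 zł > 79470 zł, so the regular tax governs.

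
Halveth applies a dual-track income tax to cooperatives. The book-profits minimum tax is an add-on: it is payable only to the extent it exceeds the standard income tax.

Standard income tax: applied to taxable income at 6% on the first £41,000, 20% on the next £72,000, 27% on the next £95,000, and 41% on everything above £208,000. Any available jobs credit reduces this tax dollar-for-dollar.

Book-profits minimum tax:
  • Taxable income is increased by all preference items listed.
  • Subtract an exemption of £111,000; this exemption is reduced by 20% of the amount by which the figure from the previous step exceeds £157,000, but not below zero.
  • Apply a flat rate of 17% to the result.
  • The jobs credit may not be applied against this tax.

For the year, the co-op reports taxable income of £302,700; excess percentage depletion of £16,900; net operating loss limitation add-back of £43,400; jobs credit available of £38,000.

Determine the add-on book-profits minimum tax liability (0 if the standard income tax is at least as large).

Standard income tax:
  £41,000 × 6% = £2,460
  £72,000 × 20% = £14,400
  £95,000 × 27% = £25,650
  £94,700 × 41% = £38,827
  → £81,337
  Less jobs credit £38,000 → £43,337

Book-profits minimum tax:
  Adjusted income: £302,700 + £16,900 + £43,400 = £363,000
  Exemption: £111,000 − 20% × (£363,000 − £157,000) = £111,000 − £41,200 = £69,800
  Base: £363,000 − £69,800 = £293,200
  £293,200 × 17% = £49,844

Excess of book-profits minimum tax over standard income tax: £49,844 − £43,337 = £6,507.

£6,507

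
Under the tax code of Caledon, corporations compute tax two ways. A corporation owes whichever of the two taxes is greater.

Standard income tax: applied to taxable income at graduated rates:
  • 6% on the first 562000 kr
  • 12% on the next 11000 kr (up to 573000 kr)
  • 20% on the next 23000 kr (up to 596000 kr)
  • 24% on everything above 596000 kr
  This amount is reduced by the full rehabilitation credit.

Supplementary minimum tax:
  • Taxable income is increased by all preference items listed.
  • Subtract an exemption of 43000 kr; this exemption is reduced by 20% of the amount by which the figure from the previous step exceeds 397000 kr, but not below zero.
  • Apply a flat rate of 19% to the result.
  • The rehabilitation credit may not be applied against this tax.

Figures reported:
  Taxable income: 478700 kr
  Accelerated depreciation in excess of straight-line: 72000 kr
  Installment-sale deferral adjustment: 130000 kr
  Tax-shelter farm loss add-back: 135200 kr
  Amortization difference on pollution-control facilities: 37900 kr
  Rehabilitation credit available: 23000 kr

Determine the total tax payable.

Standard income tax:
  478700 kr × 6% = 28722 kr
  Less rehabilitation credit 23000 kr → 5722 kr

Supplementary minimum tax:
  Adjusted income: 478700 kr + 72000 kr + 130000 kr + 135200 kr + 37900 kr = 853800 kr
  Exemption: 20% × (853800 kr − 397000 kr) = 91360 kr ≥ 43000 kr, so the exemption is fully phased out
  Base: 853800 kr − 0 kr = 853800 kr
  853800 kr × 19% = 162222 kr

162222 kr > 5722 kr, so the supplementary minimum tax is the binding amount.

162222 kr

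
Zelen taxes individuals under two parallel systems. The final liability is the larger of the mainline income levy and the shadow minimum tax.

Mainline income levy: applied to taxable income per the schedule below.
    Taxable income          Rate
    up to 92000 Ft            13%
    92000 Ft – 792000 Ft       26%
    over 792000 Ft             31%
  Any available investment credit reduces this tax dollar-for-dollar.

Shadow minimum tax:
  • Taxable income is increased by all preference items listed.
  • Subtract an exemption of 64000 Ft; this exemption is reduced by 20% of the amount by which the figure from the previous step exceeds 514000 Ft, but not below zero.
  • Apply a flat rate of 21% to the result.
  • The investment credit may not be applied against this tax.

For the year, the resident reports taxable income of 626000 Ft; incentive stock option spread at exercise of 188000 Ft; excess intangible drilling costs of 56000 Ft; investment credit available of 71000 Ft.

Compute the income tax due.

182700 Ft

Mainline income levy:
  92000 Ft × 13% = 11960 Ft
  534000 Ft × 26% = 138840 Ft
  → 150800 Ft
  Less investment credit 71000 Ft → 79800 Ft

Shadow minimum tax:
  Adjusted income: 626000 Ft + 188000 Ft + 56000 Ft = 870000 Ft
  Exemption: 20% × (870000 Ft − 514000 Ft) = 71200 Ft ≥ 64000 Ft, so the exemption is fully phased out
  Base: 870000 Ft − 0 Ft = 870000 Ft
  870000 Ft × 21% = 182700 Ft

182700 Ft > 79800 Ft, so the shadow minimum tax is the binding amount.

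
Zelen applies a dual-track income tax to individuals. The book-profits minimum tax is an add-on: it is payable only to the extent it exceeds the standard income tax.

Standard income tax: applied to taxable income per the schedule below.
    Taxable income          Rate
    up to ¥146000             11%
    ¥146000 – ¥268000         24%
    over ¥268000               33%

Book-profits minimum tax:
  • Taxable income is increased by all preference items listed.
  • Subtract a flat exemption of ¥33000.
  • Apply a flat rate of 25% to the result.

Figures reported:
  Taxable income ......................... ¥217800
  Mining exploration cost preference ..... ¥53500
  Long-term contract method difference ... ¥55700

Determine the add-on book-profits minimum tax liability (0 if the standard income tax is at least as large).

¥40208

Standard income tax:
  ¥146000 × 11% = ¥16060
  ¥71800 × 24% = ¥17232
  → ¥33292

Book-profits minimum tax:
  Adjusted income: ¥217800 + ¥53500 + ¥55700 = ¥327000
  Less exemption ¥33000 → base ¥294000
  ¥294000 × 25% = ¥73500

Excess of book-profits minimum tax over standard income tax: ¥73500 − ¥33292 = ¥40208.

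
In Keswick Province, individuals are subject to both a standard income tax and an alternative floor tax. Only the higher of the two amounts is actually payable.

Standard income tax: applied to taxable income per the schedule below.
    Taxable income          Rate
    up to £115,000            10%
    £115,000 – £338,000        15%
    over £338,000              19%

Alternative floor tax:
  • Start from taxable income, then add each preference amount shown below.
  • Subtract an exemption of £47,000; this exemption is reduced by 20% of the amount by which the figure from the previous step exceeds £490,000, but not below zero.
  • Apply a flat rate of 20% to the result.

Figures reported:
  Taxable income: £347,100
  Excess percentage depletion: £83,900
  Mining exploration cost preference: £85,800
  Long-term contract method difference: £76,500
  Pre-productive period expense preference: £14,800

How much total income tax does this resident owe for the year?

Alternative floor tax:
  Adjusted income: £347,100 + £83,900 + £85,800 + £76,500 + £14,800 = £608,100
  Exemption: £47,000 − 20% × (£608,100 − £490,000) = £47,000 − £23,620 = £23,380
  Base: £608,100 − £23,380 = £584,720
  £584,720 × 20% = £116,944

Standard income tax:
  £115,000 × 10% = £11,500
  £223,000 × 15% = £33,450
  £9,100 × 19% = £1,729
  → £46,679

£116,944 > £46,679, so the alternative floor tax is the binding amount.

£116,944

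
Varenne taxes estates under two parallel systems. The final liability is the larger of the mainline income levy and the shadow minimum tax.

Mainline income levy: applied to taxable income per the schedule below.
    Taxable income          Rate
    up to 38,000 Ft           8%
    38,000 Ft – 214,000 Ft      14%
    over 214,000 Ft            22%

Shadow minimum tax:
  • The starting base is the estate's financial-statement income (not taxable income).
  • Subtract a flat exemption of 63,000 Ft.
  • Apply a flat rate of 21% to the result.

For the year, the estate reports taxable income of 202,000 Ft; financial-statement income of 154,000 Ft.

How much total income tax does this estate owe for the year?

26,000 Ft

Shadow minimum tax:
  Base (financial-statement income): 154,000 Ft
  Less exemption 63,000 Ft → base 91,000 Ft
  91,000 Ft × 21% = 19,110 Ft

Mainline income levy:
  38,000 Ft × 8% = 3,040 Ft
  164,000 Ft × 14% = 22,960 Ft
  → 26,000 Ft

26,000 Ft > 19,110 Ft, so the mainline income levy governs.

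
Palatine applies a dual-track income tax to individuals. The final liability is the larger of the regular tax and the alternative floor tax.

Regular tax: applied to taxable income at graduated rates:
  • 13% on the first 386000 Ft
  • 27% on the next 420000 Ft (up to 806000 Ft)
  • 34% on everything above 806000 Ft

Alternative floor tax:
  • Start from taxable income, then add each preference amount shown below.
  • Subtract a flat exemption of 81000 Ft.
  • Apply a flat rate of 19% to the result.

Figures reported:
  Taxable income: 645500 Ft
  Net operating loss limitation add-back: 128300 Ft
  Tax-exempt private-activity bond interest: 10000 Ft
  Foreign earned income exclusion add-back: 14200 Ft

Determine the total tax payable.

136230 Ft

Regular tax:
  386000 Ft × 13% = 50180 Ft
  259500 Ft × 27% = 70065 Ft
  → 120245 Ft

Alternative floor tax:
  Adjusted income: 645500 Ft + 128300 Ft + 10000 Ft + 14200 Ft = 798000 Ft
  Less exemption 81000 Ft → base 717000 Ft
  717000 Ft × 19% = 136230 Ft

136230 Ft > 120245 Ft, so the alternative floor tax is the binding amount.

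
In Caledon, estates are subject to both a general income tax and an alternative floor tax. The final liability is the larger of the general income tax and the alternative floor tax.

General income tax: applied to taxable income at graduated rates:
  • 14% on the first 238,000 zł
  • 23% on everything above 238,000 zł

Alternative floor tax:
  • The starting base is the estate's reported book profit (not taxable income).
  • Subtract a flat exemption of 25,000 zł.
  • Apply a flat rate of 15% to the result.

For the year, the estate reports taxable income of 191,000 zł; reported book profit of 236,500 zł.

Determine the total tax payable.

Alternative floor tax:
  Base (reported book profit): 236,500 zł
  Less exemption 25,000 zł → base 211,500 zł
  211,500 zł × 15% = 31,725 zł

General income tax:
  191,000 zł × 14% = 26,740 zł

31,725 zł > 26,740 zł, so the alternative floor tax is the binding amount.

31,725 zł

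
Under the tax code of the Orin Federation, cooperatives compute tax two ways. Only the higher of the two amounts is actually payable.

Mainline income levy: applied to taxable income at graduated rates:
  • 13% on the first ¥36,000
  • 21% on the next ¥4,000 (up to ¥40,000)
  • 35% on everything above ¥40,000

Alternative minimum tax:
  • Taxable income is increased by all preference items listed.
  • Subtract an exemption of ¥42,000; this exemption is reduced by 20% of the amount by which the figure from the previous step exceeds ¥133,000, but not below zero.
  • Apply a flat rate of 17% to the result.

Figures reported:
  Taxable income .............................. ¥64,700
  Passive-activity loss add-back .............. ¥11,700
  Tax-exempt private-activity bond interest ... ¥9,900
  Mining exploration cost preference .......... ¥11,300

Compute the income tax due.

¥14,165

Mainline income levy:
  ¥36,000 × 13% = ¥4,680
  ¥4,000 × 21% = ¥840
  ¥24,700 × 35% = ¥8,645
  → ¥14,165

Alternative minimum tax:
  Adjusted income: ¥64,700 + ¥11,700 + ¥9,900 + ¥11,300 = ¥97,600
  Exemption: ¥97,600 ≤ ¥133,000, so full ¥42,000 applies
  Base: ¥97,600 − ¥42,000 = ¥55,600
  ¥55,600 × 17% = ¥9,452

¥14,165 > ¥9,452, so the mainline income levy governs.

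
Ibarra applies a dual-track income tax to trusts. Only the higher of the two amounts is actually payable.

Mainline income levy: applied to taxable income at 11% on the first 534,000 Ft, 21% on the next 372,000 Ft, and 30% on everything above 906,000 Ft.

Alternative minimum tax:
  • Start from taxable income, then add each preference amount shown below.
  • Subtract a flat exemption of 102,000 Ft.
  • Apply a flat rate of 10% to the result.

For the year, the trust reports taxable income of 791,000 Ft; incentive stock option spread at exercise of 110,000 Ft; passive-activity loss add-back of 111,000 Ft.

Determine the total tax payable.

112,710 Ft

Mainline income levy:
  534,000 Ft × 11% = 58,740 Ft
  257,000 Ft × 21% = 53,970 Ft
  → 112,710 Ft

Alternative minimum tax:
  Adjusted income: 791,000 Ft + 110,000 Ft + 111,000 Ft = 1,012,000 Ft
  Less exemption 102,000 Ft → base 910,000 Ft
  910,000 Ft × 10% = 91,000 Ft

112,710 Ft > 91,000 Ft, so the mainline income levy governs.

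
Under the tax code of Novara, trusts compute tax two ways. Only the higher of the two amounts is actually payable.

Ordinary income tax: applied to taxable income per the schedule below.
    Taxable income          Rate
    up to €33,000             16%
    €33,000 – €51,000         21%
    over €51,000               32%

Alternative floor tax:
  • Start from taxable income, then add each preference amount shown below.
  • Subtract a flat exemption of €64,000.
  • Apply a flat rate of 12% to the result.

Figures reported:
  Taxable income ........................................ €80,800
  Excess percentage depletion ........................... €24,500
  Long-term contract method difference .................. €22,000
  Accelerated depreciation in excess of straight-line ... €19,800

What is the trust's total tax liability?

€18,596

Ordinary income tax:
  €33,000 × 16% = €5,280
  €18,000 × 21% = €3,780
  €29,800 × 32% = €9,536
  → €18,596

Alternative floor tax:
  Adjusted income: €80,800 + €24,500 + €22,000 + €19,800 = €147,100
  Less exemption €64,000 → base €83,100
  €83,100 × 12% = €9,972

€18,596 > €9,972, so the ordinary income tax governs.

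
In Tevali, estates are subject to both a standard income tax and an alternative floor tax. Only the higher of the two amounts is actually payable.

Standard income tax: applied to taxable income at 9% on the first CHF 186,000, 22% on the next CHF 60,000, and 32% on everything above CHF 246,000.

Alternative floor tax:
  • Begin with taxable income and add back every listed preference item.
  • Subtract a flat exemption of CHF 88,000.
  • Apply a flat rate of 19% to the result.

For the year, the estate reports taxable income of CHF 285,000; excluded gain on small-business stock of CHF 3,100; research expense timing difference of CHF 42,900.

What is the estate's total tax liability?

Alternative floor tax:
  Adjusted income: CHF 285,000 + CHF 3,100 + CHF 42,900 = CHF 331,000
  Less exemption CHF 88,000 → base CHF 243,000
  CHF 243,000 × 19% = CHF 46,170

Standard income tax:
  CHF 186,000 × 9% = CHF 16,740
  CHF 60,000 × 22% = CHF 13,200
  CHF 39,000 × 32% = CHF 12,480
  → CHF 42,420

CHF 46,170 > CHF 42,420, so the alternative floor tax is the binding amount.

CHF 46,170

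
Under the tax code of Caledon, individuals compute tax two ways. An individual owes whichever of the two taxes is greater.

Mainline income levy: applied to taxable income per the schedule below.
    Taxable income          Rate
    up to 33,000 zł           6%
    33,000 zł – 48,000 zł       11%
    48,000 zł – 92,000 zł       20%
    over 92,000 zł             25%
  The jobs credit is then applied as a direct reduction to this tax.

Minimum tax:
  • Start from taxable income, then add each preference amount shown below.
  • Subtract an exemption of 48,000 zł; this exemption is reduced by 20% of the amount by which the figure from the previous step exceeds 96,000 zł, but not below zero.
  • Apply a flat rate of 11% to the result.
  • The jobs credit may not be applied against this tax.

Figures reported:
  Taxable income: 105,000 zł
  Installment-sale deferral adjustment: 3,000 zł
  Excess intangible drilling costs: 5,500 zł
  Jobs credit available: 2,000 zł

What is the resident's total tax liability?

Minimum tax:
  Adjusted income: 105,000 zł + 3,000 zł + 5,500 zł = 113,500 zł
  Exemption: 48,000 zł − 20% × (113,500 zł − 96,000 zł) = 48,000 zł − 3,500 zł = 44,500 zł
  Base: 113,500 zł − 44,500 zł = 69,000 zł
  69,000 zł × 11% = 7,590 zł

Mainline income levy:
  33,000 zł × 6% = 1,980 zł
  15,000 zł × 11% = 1,650 zł
  44,000 zł × 20% = 8,800 zł
  13,000 zł × 25% = 3,250 zł
  → 15,680 zł
  Less jobs credit 2,000 zł → 13,680 zł

13,680 zł > 7,590 zł, so the mainline income levy governs.

13,680 zł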